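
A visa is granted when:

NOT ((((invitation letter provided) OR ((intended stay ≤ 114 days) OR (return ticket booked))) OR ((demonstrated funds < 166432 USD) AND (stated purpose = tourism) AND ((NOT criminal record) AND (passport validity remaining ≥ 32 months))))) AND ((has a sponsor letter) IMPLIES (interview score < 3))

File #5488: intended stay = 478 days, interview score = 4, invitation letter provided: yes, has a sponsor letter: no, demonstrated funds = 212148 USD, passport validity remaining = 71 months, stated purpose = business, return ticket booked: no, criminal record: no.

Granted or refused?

Atomic conditions:
  invitation letter provided: yes → true
  intended stay ≤ 114 days: 478 ≤ 114 is false
  return ticket booked: no → false
  demonstrated funds < 166432 USD: 212148 < 166432 is false
  stated purpose = tourism: business == tourism is false
  NOT criminal record: no → true
  passport validity remaining ≥ 32 months: 71 ≥ 32 is true
  has a sponsor letter: no → false
  interview score < 3: 4 < 3 is false
Combine:
[1.1.1.2] false OR false = false
[1.1.1] true OR false = true
[1.1.2.3] true AND true = true
[1.1.2] false AND false AND true = false
[1.1] true OR false = true
[1] NOT true = false
[2] false → false (antecedent false ⇒ implication holds) = true
[root] false AND true = false
Overall: false → refused

Refused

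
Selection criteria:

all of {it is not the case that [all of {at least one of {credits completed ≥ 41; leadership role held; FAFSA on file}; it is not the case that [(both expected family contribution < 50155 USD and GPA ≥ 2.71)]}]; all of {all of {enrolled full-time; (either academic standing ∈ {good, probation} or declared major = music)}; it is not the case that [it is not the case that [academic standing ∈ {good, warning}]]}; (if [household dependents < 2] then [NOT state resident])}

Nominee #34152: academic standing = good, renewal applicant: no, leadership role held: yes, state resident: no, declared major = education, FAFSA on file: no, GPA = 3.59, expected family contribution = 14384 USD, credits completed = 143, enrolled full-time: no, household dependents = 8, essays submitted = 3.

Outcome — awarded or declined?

Atomic conditions:
  credits completed ≥ 41: 143 ≥ 41 is true
  leadership role held: yes → true
  FAFSA on file: no → false
  expected family contribution < 50155 USD: 14384 < 50155 is true
  GPA ≥ 2.71: 3.59 ≥ 2.71 is true
  enrolled full-time: no → false
  academic standing ∈ {good, probation}: good is in the set → true
  declared major = music: education == music is false
  academic standing ∈ {good, warning}: good is in the set → true
  household dependents < 2: 8 < 2 is false
  NOT state resident: no → true
Combine:
[1.1.1] true OR true OR false = true
[1.1.2.1] true AND true = true
[1.1.2] NOT true = false
[1.1] true AND false = false
[1] NOT false = true
[2.1.2] true OR false = true
[2.1] false AND true = false
[2.2.1] NOT true = false
[2.2] NOT false = true
[2] false AND true = false
[3] false → true (antecedent false ⇒ implication holds) = true
[root] true AND false AND true = false
Overall: false → declined

Declined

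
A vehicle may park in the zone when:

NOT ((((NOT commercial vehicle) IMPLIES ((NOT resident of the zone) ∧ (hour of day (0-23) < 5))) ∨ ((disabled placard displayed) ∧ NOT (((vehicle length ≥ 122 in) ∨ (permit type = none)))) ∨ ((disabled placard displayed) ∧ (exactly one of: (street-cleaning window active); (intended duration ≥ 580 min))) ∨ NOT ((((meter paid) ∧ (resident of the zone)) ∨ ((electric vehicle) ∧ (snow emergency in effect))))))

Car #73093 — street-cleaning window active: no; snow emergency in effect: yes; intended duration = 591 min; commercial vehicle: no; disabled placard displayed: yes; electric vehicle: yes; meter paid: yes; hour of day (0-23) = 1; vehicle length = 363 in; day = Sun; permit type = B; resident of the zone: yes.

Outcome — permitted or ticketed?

Atomic conditions:
  NOT commercial vehicle: no → true
  NOT resident of the zone: yes → false
  hour of day (0-23) < 5: 1 < 5 is true
  disabled placard displayed: yes → true
  vehicle length ≥ 122 in: 363 ≥ 122 is true
  permit type = none: B == none is false
  street-cleaning window active: no → false
  intended duration ≥ 580 min: 591 ≥ 580 is true
  meter paid: yes → true
  resident of the zone: yes → true
  electric vehicle: yes → true
  snow emergency in effect: yes → true
Combine:
[1.1.2] false AND true = false
[1.1] true → false = false
[1.2.2.1] true OR false = true
[1.2.2] NOT true = false
[1.2] true AND false = false
[1.3.2] exactly-one(false, true) = true
[1.3] true AND true = true
[1.4.1.1] true AND true = true
[1.4.1.2] true AND true = true
[1.4.1] true OR true = true
[1.4] NOT true = false
[1] false OR false OR true OR false = true
[root] NOT true = false
Overall: false → ticketed

Ticketed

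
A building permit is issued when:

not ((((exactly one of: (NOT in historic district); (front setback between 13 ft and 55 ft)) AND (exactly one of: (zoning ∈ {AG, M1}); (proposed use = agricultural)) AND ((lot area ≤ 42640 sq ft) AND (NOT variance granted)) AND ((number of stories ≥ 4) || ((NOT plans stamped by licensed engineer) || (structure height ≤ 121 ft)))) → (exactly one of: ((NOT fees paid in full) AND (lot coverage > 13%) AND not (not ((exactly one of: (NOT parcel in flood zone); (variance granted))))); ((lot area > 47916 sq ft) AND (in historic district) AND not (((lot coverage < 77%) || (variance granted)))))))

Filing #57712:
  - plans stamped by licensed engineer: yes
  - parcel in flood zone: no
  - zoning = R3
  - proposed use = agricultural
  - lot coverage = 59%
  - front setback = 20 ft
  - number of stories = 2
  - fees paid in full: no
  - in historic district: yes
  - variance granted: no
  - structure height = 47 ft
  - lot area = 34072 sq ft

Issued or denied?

Denied

Atomic conditions:
  NOT in historic district: yes → false
  front setback between 13 ft and 55 ft: 20 in [13, 55] is true
  zoning ∈ {AG, M1}: R3 is not in the set → false
  proposed use = agricultural: agricultural == agricultural is true
  lot area ≤ 42640 sq ft: 34072 ≤ 42640 is true
  NOT variance granted: no → true
  number of stories ≥ 4: 2 ≥ 4 is false
  NOT plans stamped by licensed engineer: yes → false
  structure height ≤ 121 ft: 47 ≤ 121 is true
  NOT fees paid in full: no → true
  lot coverage > 13%: 59 > 13 is true
  NOT parcel in flood zone: no → true
  variance granted: no → false
  lot area > 47916 sq ft: 34072 > 47916 is false
  in historic district: yes → true
  lot coverage < 77%: 59 < 77 is true
Combine:
[1.1.1] exactly-one(false, true) = true
[1.1.2] exactly-one(false, true) = true
[1.1.3] true AND true = true
[1.1.4.2] false OR true = true
[1.1.4] false OR true = true
[1.1] true AND true AND true AND true = true
[1.2.1.3.1.1] exactly-one(true, false) = true
[1.2.1.3.1] NOT true = false
[1.2.1.3] NOT false = true
[1.2.1] true AND true AND true = true
[1.2.2.3.1] true OR false = true
[1.2.2.3] NOT true = false
[1.2.2] false AND true AND false = false
[1.2] exactly-one(true, false) = true
[1] true → true = true
[root] NOT true = false
Overall: false → denied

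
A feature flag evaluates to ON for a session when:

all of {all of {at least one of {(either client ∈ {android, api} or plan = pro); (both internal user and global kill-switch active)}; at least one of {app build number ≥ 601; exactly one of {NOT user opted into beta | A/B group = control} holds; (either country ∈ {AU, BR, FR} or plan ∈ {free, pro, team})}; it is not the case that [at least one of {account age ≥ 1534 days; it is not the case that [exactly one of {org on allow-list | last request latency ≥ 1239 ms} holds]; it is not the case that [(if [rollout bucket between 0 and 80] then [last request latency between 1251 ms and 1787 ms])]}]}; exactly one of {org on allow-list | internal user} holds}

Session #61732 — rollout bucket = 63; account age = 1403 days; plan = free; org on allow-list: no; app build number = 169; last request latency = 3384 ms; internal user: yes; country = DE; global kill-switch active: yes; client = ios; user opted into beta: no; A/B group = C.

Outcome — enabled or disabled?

Atomic conditions:
  client ∈ {android, api}: ios is not in the set → false
  plan = pro: free == pro is false
  internal user: yes → true
  global kill-switch active: yes → true
  app build number ≥ 601: 169 ≥ 601 is false
  NOT user opted into beta: no → true
  A/B group = control: C == control is false
  country ∈ {AU, BR, FR}: DE is not in the set → false
  plan ∈ {free, pro, team}: free is in the set → true
  account age ≥ 1534 days: 1403 ≥ 1534 is false
  org on allow-list: no → false
  last request latency ≥ 1239 ms: 3384 ≥ 1239 is true
  rollout bucket between 0 and 80: 63 in [0, 80] is true
  last request latency between 1251 ms and 1787 ms: 3384 in [1251, 1787] is false
Combine:
[1.1.1] false OR false = false
[1.1.2] true AND true = true
[1.1] false OR true = true
[1.2.2] exactly-one(true, false) = true
[1.2.3] false OR true = true
[1.2] false OR true OR true = true
[1.3.1.2.1] exactly-one(false, true) = true
[1.3.1.2] NOT true = false
[1.3.1.3.1] true → false = false
[1.3.1.3] NOT false = true
[1.3.1] false OR false OR true = true
[1.3] NOT true = false
[1] true AND true AND false = false
[2] exactly-one(false, true) = true
[root] false AND true = false
Overall: false → disabled

Disabled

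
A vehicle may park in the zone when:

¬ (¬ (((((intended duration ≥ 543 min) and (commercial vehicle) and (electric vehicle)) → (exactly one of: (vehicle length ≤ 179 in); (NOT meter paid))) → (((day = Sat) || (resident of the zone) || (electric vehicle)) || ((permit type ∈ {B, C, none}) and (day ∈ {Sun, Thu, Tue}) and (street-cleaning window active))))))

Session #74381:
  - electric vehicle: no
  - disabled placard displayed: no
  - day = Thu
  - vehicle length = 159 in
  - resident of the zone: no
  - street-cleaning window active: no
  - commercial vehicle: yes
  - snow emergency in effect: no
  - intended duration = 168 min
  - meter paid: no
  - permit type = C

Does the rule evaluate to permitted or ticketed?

Ticketed

Atomic conditions:
  intended duration ≥ 543 min: 168 ≥ 543 is false
  commercial vehicle: yes → true
  electric vehicle: no → false
  vehicle length ≤ 179 in: 159 ≤ 179 is true
  NOT meter paid: no → true
  day = Sat: Thu == Sat is false
  resident of the zone: no → false
  permit type ∈ {B, C, none}: C is in the set → true
  day ∈ {Sun, Thu, Tue}: Thu is in the set → true
  street-cleaning window active: no → false
Combine:
[1.1.1.1] false AND true AND false = false
[1.1.1.2] exactly-one(true, true) = false
[1.1.1] false → false (antecedent false ⇒ implication holds) = true
[1.1.2.1] false OR false OR false = false
[1.1.2.2] true AND true AND false = false
[1.1.2] false OR false = false
[1.1] true → false = false
[1] NOT false = true
[root] NOT true = false
Overall: false → ticketed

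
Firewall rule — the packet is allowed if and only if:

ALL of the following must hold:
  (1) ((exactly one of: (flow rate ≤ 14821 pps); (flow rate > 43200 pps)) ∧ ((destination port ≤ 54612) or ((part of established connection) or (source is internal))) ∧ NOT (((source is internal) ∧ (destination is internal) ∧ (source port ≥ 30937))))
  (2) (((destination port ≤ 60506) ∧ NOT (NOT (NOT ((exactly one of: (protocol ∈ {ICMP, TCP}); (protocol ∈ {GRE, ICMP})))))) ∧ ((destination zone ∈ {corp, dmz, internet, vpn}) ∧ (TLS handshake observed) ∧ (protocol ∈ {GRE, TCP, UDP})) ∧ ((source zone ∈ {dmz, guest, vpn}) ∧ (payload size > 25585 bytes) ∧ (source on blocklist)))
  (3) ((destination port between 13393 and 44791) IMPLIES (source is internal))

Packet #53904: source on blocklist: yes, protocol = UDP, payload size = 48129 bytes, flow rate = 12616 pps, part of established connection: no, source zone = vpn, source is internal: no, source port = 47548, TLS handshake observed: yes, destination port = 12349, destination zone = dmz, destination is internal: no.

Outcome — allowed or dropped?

Atomic conditions:
  flow rate ≤ 14821 pps: 12616 ≤ 14821 is true
  flow rate > 43200 pps: 12616 > 43200 is false
  destination port ≤ 54612: 12349 ≤ 54612 is true
  part of established connection: no → false
  source is internal: no → false
  destination is internal: no → false
  source port ≥ 30937: 47548 ≥ 30937 is true
  destination port ≤ 60506: 12349 ≤ 60506 is true
  protocol ∈ {ICMP, TCP}: UDP is not in the set → false
  protocol ∈ {GRE, ICMP}: UDP is not in the set → false
  destination zone ∈ {corp, dmz, internet, vpn}: dmz is in the set → true
  TLS handshake observed: yes → true
  protocol ∈ {GRE, TCP, UDP}: UDP is in the set → true
  source zone ∈ {dmz, guest, vpn}: vpn is in the set → true
  payload size > 25585 bytes: 48129 > 25585 is true
  source on blocklist: yes → true
  destination port between 13393 and 44791: 12349 in [13393, 44791] is false
Combine:
[1.1] exactly-one(true, false) = true
[1.2.2] false OR false = false
[1.2] true OR false = true
[1.3.1] false AND false AND true = false
[1.3] NOT false = true
[1] true AND true AND true = true
[2.1.2.1.1.1] exactly-one(false, false) = false
[2.1.2.1.1] NOT false = true
[2.1.2.1] NOT true = false
[2.1.2] NOT false = true
[2.1] true AND true = true
[2.2] true AND true AND true = true
[2.3] true AND true AND true = true
[2] true AND true AND true = true
[3] false → false (antecedent false ⇒ implication holds) = true
[root] true AND true AND true = true
Overall: true → allowed

Allowed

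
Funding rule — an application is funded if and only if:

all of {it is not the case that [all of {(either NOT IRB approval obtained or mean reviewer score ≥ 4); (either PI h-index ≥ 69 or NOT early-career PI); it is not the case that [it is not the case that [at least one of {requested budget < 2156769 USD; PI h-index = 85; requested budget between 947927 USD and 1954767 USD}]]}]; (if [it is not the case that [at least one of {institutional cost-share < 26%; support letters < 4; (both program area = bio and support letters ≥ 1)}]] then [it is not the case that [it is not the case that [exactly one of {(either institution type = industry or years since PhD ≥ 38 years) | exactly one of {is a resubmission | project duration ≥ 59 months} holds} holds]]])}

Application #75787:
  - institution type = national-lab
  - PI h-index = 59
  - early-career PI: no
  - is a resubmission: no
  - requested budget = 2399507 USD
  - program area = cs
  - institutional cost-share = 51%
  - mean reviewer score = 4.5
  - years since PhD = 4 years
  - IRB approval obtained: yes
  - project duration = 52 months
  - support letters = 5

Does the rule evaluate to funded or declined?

Declined

Atomic conditions:
  NOT IRB approval obtained: yes → false
  mean reviewer score ≥ 4: 4.5 ≥ 4 is true
  PI h-index ≥ 69: 59 ≥ 69 is false
  NOT early-career PI: no → true
  requested budget < 2156769 USD: 2399507 < 2156769 is false
  PI h-index = 85: 59 == 85 is false
  requested budget between 947927 USD and 1954767 USD: 2399507 in [947927, 1954767] is false
  institutional cost-share < 26%: 51 < 26 is false
  support letters < 4: 5 < 4 is false
  program area = bio: cs == bio is false
  support letters ≥ 1: 5 ≥ 1 is true
  institution type = industry: national-lab == industry is false
  years since PhD ≥ 38 years: 4 ≥ 38 is false
  is a resubmission: no → false
  project duration ≥ 59 months: 52 ≥ 59 is false
Combine:
[1.1.1] false OR true = true
[1.1.2] false OR true = true
[1.1.3.1.1] false OR false OR false = false
[1.1.3.1] NOT false = true
[1.1.3] NOT true = false
[1.1] true AND true AND false = false
[1] NOT false = true
[2.1.1.3] false AND true = false
[2.1.1] false OR false OR false = false
[2.1] NOT false = true
[2.2.1.1.1] false OR false = false
[2.2.1.1.2] exactly-one(false, false) = false
[2.2.1.1] exactly-one(false, false) = false
[2.2.1] NOT false = true
[2.2] NOT true = false
[2] true → false = false
[root] true AND false = false
Overall: false → declined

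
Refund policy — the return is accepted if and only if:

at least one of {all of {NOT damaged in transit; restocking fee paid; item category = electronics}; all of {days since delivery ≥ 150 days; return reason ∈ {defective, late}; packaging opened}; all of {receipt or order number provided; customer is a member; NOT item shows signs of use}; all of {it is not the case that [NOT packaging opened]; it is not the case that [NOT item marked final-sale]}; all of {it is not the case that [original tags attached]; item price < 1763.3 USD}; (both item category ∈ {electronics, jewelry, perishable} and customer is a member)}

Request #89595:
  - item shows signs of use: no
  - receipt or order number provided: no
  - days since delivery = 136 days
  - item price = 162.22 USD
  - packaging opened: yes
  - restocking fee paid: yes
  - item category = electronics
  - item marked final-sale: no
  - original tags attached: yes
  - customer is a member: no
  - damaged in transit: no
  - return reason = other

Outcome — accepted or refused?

Accepted

Atomic conditions:
  NOT damaged in transit: no → true
  restocking fee paid: yes → true
  item category = electronics: electronics == electronics is true
  days since delivery ≥ 150 days: 136 ≥ 150 is false
  return reason ∈ {defective, late}: other is not in the set → false
  packaging opened: yes → true
  receipt or order number provided: no → false
  customer is a member: no → false
  NOT item shows signs of use: no → true
  NOT packaging opened: yes → false
  NOT item marked final-sale: no → true
  original tags attached: yes → true
  item price < 1763.3 USD: 162.22 < 1763.3 is true
  item category ∈ {electronics, jewelry, perishable}: electronics is in the set → true
Combine:
[1] true AND true AND true = true
[2] false AND false AND true = false
[3] false AND false AND true = false
[4.1] NOT false = true
[4.2] NOT true = false
[4] true AND false = false
[5.1] NOT true = false
[5] false AND true = false
[6] true AND false = false
[root] true OR false OR false OR false OR false OR false = true
Overall: true → accepted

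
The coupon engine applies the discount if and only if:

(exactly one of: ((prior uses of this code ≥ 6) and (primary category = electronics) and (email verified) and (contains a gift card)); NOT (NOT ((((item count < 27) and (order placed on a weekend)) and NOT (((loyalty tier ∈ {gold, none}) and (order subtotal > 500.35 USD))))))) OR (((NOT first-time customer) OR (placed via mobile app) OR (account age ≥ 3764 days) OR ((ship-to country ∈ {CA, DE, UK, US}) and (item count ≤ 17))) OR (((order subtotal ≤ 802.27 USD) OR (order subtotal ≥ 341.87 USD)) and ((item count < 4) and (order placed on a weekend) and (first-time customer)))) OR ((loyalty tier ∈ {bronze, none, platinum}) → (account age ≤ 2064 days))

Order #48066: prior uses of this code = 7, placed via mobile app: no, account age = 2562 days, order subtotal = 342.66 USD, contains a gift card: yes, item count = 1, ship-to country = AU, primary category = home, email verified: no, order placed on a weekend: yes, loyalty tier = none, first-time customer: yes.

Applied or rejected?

Applied

Atomic conditions:
  prior uses of this code ≥ 6: 7 ≥ 6 is true
  primary category = electronics: home == electronics is false
  email verified: no → false
  contains a gift card: yes → true
  item count < 27: 1 < 27 is true
  order placed on a weekend: yes → true
  loyalty tier ∈ {gold, none}: none is in the set → true
  order subtotal > 500.35 USD: 342.66 > 500.35 is false
  NOT first-time customer: yes → false
  placed via mobile app: no → false
  account age ≥ 3764 days: 2562 ≥ 3764 is false
  ship-to country ∈ {CA, DE, UK, US}: AU is not in the set → false
  item count ≤ 17: 1 ≤ 17 is true
  order subtotal ≤ 802.27 USD: 342.66 ≤ 802.27 is true
  order subtotal ≥ 341.87 USD: 342.66 ≥ 341.87 is true
  item count < 4: 1 < 4 is true
  first-time customer: yes → true
  loyalty tier ∈ {bronze, none, platinum}: none is in the set → true
  account age ≤ 2064 days: 2562 ≤ 2064 is false
Combine:
[1.1] true AND false AND false AND true = false
[1.2.1.1.1] true AND true = true
[1.2.1.1.2.1] true AND false = false
[1.2.1.1.2] NOT false = true
[1.2.1.1] true AND true = true
[1.2.1] NOT true = false
[1.2] NOT false = true
[1] exactly-one(false, true) = true
[2.1.4] false AND true = false
[2.1] false OR false OR false OR false = false
[2.2.1] true OR true = true
[2.2.2] true AND true AND true = true
[2.2] true AND true = true
[2] false OR true = true
[3] true → false = false
[root] true OR true OR false = true
Overall: true → applied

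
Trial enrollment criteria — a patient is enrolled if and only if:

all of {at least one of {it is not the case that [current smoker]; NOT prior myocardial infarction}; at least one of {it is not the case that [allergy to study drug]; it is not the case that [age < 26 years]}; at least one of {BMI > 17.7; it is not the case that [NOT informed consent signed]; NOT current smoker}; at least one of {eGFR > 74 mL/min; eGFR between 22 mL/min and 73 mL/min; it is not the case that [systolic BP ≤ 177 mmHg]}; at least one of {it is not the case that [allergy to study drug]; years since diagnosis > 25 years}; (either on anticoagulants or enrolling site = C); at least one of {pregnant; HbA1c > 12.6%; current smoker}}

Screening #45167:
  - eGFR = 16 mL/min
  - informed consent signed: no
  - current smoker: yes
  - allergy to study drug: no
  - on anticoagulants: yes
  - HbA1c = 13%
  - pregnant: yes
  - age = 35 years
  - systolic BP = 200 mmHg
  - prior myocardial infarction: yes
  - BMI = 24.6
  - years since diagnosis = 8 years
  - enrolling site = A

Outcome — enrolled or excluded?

Atomic conditions:
  current smoker: yes → true
  NOT prior myocardial infarction: yes → false
  allergy to study drug: no → false
  age < 26 years: 35 < 26 is false
  BMI > 17.7: 24.6 > 17.7 is true
  NOT informed consent signed: no → true
  NOT current smoker: yes → false
  eGFR > 74 mL/min: 16 > 74 is false
  eGFR between 22 mL/min and 73 mL/min: 16 in [22, 73] is false
  systolic BP ≤ 177 mmHg: 200 ≤ 177 is false
  years since diagnosis > 25 years: 8 > 25 is false
  on anticoagulants: yes → true
  enrolling site = C: A == C is false
  pregnant: yes → true
  HbA1c > 12.6%: 13 > 12.6 is true
Combine:
[1.1] NOT true = false
[1] false OR false = false
[2.1] NOT false = true
[2.2] NOT false = true
[2] true OR true = true
[3.2] NOT true = false
[3] true OR false OR false = true
[4.3] NOT false = true
[4] false OR false OR true = true
[5.1] NOT false = true
[5] true OR false = true
[6] true OR false = true
[7] true OR true OR true = true
[root] false AND true AND true AND true AND true AND true AND true = false
Overall: false → excluded

Excluded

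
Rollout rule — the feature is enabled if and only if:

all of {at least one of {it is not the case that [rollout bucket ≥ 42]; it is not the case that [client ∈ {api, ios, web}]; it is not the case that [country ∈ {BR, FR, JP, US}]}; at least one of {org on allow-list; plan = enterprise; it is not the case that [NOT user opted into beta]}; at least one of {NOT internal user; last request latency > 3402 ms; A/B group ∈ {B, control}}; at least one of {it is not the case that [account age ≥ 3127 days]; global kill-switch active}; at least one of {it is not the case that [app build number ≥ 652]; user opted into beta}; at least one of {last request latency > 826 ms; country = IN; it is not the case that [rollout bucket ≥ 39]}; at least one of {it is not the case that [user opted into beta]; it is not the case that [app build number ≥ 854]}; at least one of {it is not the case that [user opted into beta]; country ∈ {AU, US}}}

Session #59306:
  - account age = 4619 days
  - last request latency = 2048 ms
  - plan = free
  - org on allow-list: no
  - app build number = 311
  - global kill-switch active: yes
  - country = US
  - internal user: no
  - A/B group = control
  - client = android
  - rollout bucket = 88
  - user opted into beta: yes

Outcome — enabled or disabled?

Atomic conditions:
  rollout bucket ≥ 42: 88 ≥ 42 is true
  client ∈ {api, ios, web}: android is not in the set → false
  country ∈ {BR, FR, JP, US}: US is in the set → true
  org on allow-list: no → false
  plan = enterprise: free == enterprise is false
  NOT user opted into beta: yes → false
  NOT internal user: no → true
  last request latency > 3402 ms: 2048 > 3402 is false
  A/B group ∈ {B, control}: control is in the set → true
  account age ≥ 3127 days: 4619 ≥ 3127 is true
  global kill-switch active: yes → true
  app build number ≥ 652: 311 ≥ 652 is false
  user opted into beta: yes → true
  last request latency > 826 ms: 2048 > 826 is true
  country = IN: US == IN is false
  rollout bucket ≥ 39: 88 ≥ 39 is true
  app build number ≥ 854: 311 ≥ 854 is false
  country ∈ {AU, US}: US is in the set → true
Combine:
[1.1] NOT true = false
[1.2] NOT false = true
[1.3] NOT true = false
[1] false OR true OR false = true
[2.3] NOT false = true
[2] false OR false OR true = true
[3] true OR false OR true = true
[4.1] NOT true = false
[4] false OR true = true
[5.1] NOT false = true
[5] true OR true = true
[6.3] NOT true = false
[6] true OR false OR false = true
[7.1] NOT true = false
[7.2] NOT false = true
[7] false OR true = true
[8.1] NOT true = false
[8] false OR true = true
[root] true AND true AND true AND true AND true AND true AND true AND true = true
Overall: true → enabled

Enabled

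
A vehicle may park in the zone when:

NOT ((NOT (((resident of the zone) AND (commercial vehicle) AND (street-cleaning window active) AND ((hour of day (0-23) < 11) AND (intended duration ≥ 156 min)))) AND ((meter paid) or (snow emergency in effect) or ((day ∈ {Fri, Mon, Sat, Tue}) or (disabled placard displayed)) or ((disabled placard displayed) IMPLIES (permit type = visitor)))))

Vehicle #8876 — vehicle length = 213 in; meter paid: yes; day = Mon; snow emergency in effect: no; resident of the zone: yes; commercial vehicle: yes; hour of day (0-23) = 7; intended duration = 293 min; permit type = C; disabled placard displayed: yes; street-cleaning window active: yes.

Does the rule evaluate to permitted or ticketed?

Permitted

Atomic conditions:
  resident of the zone: yes → true
  commercial vehicle: yes → true
  street-cleaning window active: yes → true
  hour of day (0-23) < 11: 7 < 11 is true
  intended duration ≥ 156 min: 293 ≥ 156 is true
  meter paid: yes → true
  snow emergency in effect: no → false
  day ∈ {Fri, Mon, Sat, Tue}: Mon is in the set → true
  disabled placard displayed: yes → true
  permit type = visitor: C == visitor is false
Combine:
[1.1.1.4] true AND true = true
[1.1.1] true AND true AND true AND true = true
[1.1] NOT true = false
[1.2.3] true OR true = true
[1.2.4] true → false = false
[1.2] true OR false OR true OR false = true
[1] false AND true = false
[root] NOT false = true
Overall: true → permitted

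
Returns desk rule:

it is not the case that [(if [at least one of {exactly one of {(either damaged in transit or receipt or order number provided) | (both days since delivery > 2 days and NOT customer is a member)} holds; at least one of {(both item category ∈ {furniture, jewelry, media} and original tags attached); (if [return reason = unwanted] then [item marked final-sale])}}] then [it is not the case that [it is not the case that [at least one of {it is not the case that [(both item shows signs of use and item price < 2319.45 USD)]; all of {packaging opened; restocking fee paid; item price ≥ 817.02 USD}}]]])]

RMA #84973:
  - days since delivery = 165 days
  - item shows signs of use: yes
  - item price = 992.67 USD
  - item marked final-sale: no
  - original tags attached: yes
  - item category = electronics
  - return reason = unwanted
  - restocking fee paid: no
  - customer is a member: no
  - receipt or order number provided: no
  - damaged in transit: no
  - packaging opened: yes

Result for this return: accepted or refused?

Atomic conditions:
  damaged in transit: no → false
  receipt or order number provided: no → false
  days since delivery > 2 days: 165 > 2 is true
  NOT customer is a member: no → true
  item category ∈ {furniture, jewelry, media}: electronics is not in the set → false
  original tags attached: yes → true
  return reason = unwanted: unwanted == unwanted is true
  item marked final-sale: no → false
  item shows signs of use: yes → true
  item price < 2319.45 USD: 992.67 < 2319.45 is true
  packaging opened: yes → true
  restocking fee paid: no → false
  item price ≥ 817.02 USD: 992.67 ≥ 817.02 is true
Combine:
[1.1.1.1] false OR false = false
[1.1.1.2] true AND true = true
[1.1.1] exactly-one(false, true) = true
[1.1.2.1] false AND true = false
[1.1.2.2] true → false = false
[1.1.2] false OR false = false
[1.1] true OR false = true
[1.2.1.1.1.1] true AND true = true
[1.2.1.1.1] NOT true = false
[1.2.1.1.2] true AND false AND true = false
[1.2.1.1] false OR false = false
[1.2.1] NOT false = true
[1.2] NOT true = false
[1] true → false = false
[root] NOT false = true
Overall: true → accepted

Accepted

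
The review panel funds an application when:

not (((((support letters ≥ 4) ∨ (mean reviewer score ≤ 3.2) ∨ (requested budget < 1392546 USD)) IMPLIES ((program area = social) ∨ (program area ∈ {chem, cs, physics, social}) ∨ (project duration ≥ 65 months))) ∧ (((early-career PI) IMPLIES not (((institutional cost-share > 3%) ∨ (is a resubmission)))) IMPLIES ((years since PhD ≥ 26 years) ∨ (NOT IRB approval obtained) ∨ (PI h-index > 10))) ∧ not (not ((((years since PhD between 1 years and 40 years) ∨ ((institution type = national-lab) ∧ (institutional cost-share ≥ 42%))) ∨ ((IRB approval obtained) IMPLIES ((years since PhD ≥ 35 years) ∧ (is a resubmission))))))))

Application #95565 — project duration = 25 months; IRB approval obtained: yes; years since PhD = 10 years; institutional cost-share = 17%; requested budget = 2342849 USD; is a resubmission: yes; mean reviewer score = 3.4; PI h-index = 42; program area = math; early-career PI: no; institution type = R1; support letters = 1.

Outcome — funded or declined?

Declined

Atomic conditions:
  support letters ≥ 4: 1 ≥ 4 is false
  mean reviewer score ≤ 3.2: 3.4 ≤ 3.2 is false
  requested budget < 1392546 USD: 2342849 < 1392546 is false
  program area = social: math == social is false
  program area ∈ {chem, cs, physics, social}: math is not in the set → false
  project duration ≥ 65 months: 25 ≥ 65 is false
  early-career PI: no → false
  institutional cost-share > 3%: 17 > 3 is true
  is a resubmission: yes → true
  years since PhD ≥ 26 years: 10 ≥ 26 is false
  NOT IRB approval obtained: yes → false
  PI h-index > 10: 42 > 10 is true
  years since PhD between 1 years and 40 years: 10 in [1, 40] is true
  institution type = national-lab: R1 == national-lab is false
  institutional cost-share ≥ 42%: 17 ≥ 42 is false
  IRB approval obtained: yes → true
  years since PhD ≥ 35 years: 10 ≥ 35 is false
Combine:
[1.1.1] false OR false OR false = false
[1.1.2] false OR false OR false = false
[1.1] false → false (antecedent false ⇒ implication holds) = true
[1.2.1.2.1] true OR true = true
[1.2.1.2] NOT true = false
[1.2.1] false → false (antecedent false ⇒ implication holds) = true
[1.2.2] false OR false OR true = true
[1.2] true → true = true
[1.3.1.1.1.2] false AND false = false
[1.3.1.1.1] true OR false = true
[1.3.1.1.2.2] false AND true = false
[1.3.1.1.2] true → false = false
[1.3.1.1] true OR false = true
[1.3.1] NOT true = false
[1.3] NOT false = true
[1] true AND true AND true = true
[root] NOT true = false
Overall: false → declined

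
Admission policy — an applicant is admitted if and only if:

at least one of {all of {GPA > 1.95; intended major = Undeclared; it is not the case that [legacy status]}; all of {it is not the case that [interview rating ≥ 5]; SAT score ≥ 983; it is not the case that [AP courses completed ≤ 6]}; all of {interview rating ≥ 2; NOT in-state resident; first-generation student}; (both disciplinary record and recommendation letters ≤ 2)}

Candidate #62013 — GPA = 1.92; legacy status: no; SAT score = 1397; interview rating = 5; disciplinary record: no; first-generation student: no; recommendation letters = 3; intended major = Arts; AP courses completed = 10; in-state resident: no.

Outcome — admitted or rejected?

Rejected

Atomic conditions:
  GPA > 1.95: 1.92 > 1.95 is false
  intended major = Undeclared: Arts == Undeclared is false
  legacy status: no → false
  interview rating ≥ 5: 5 ≥ 5 is true
  SAT score ≥ 983: 1397 ≥ 983 is true
  AP courses completed ≤ 6: 10 ≤ 6 is false
  interview rating ≥ 2: 5 ≥ 2 is true
  NOT in-state resident: no → true
  first-generation student: no → false
  disciplinary record: no → false
  recommendation letters ≤ 2: 3 ≤ 2 is false
Combine:
[1.3] NOT false = true
[1] false AND false AND true = false
[2.1] NOT true = false
[2.3] NOT false = true
[2] false AND true AND true = false
[3] true AND true AND false = false
[4] false AND false = false
[root] false OR false OR false OR false = false
Overall: false → rejected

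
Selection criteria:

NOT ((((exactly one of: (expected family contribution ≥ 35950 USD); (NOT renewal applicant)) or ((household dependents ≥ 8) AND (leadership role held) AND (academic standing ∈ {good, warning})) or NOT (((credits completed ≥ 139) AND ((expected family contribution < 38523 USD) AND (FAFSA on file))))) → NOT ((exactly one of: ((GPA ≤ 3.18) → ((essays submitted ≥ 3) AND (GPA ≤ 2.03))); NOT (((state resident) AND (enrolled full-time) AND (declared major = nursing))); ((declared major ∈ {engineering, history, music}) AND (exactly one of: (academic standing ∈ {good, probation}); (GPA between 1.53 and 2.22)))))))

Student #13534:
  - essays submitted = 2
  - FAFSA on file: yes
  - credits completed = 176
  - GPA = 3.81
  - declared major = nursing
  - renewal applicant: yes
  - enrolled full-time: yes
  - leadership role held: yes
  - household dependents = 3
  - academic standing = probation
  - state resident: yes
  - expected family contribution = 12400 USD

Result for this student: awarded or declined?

Atomic conditions:
  expected family contribution ≥ 35950 USD: 12400 ≥ 35950 is false
  NOT renewal applicant: yes → false
  household dependents ≥ 8: 3 ≥ 8 is false
  leadership role held: yes → true
  academic standing ∈ {good, warning}: probation is not in the set → false
  credits completed ≥ 139: 176 ≥ 139 is true
  expected family contribution < 38523 USD: 12400 < 38523 is true
  FAFSA on file: yes → true
  GPA ≤ 3.18: 3.81 ≤ 3.18 is false
  essays submitted ≥ 3: 2 ≥ 3 is false
  GPA ≤ 2.03: 3.81 ≤ 2.03 is false
  state resident: yes → true
  enrolled full-time: yes → true
  declared major = nursing: nursing == nursing is true
  declared major ∈ {engineering, history, music}: nursing is not in the set → false
  academic standing ∈ {good, probation}: probation is in the set → true
  GPA between 1.53 and 2.22: 3.81 in [1.53, 2.22] is false
Combine:
[1.1.1] exactly-one(false, false) = false
[1.1.2] false AND true AND false = false
[1.1.3.1.2] true AND true = true
[1.1.3.1] true AND true = true
[1.1.3] NOT true = false
[1.1] false OR false OR false = false
[1.2.1.1.2] false AND false = false
[1.2.1.1] false → false (antecedent false ⇒ implication holds) = true
[1.2.1.2.1] true AND true AND true = true
[1.2.1.2] NOT true = false
[1.2.1.3.2] exactly-one(true, false) = true
[1.2.1.3] false AND true = false
[1.2.1] exactly-one(true, false, false) = true
[1.2] NOT true = false
[1] false → false (antecedent false ⇒ implication holds) = true
[root] NOT true = false
Overall: false → declined

Declined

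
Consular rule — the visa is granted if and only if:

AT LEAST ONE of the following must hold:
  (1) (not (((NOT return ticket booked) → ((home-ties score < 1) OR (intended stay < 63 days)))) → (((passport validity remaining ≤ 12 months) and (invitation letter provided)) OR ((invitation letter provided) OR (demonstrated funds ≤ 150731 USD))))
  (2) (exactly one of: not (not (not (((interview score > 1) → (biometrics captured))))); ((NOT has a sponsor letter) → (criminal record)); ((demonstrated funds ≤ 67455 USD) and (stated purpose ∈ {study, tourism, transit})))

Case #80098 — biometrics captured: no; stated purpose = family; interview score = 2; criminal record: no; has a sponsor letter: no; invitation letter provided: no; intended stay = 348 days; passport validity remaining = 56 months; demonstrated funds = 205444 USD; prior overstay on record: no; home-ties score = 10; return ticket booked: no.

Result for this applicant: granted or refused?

Granted

Atomic conditions:
  NOT return ticket booked: no → true
  home-ties score < 1: 10 < 1 is false
  intended stay < 63 days: 348 < 63 is false
  passport validity remaining ≤ 12 months: 56 ≤ 12 is false
  invitation letter provided: no → false
  demonstrated funds ≤ 150731 USD: 205444 ≤ 150731 is false
  interview score > 1: 2 > 1 is true
  biometrics captured: no → false
  NOT has a sponsor letter: no → true
  criminal record: no → false
  demonstrated funds ≤ 67455 USD: 205444 ≤ 67455 is false
  stated purpose ∈ {study, tourism, transit}: family is not in the set → false
Combine:
[1.1.1.2] false OR false = false
[1.1.1] true → false = false
[1.1] NOT false = true
[1.2.1] false AND false = false
[1.2.2] false OR false = false
[1.2] false OR false = false
[1] true → false = false
[2.1.1.1.1] true → false = false
[2.1.1.1] NOT false = true
[2.1.1] NOT true = false
[2.1] NOT false = true
[2.2] true → false = false
[2.3] false AND false = false
[2] exactly-one(true, false, false) = true
[root] false OR true = true
Overall: true → granted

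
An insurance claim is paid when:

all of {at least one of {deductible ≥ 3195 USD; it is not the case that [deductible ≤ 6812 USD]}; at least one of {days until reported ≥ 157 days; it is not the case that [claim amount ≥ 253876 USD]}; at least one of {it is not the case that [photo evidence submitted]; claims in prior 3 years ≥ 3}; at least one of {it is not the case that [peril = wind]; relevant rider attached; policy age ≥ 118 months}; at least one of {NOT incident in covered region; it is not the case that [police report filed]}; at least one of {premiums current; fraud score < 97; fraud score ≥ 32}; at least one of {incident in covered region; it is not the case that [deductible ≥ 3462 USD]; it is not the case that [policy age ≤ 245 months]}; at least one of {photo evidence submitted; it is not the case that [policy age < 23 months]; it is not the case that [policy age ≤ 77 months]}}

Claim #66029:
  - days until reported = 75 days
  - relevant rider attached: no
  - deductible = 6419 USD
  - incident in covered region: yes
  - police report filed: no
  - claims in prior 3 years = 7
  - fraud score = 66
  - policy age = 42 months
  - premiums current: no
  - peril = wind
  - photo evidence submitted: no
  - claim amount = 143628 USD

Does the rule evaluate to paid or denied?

Denied

Atomic conditions:
  deductible ≥ 3195 USD: 6419 ≥ 3195 is true
  deductible ≤ 6812 USD: 6419 ≤ 6812 is true
  days until reported ≥ 157 days: 75 ≥ 157 is false
  claim amount ≥ 253876 USD: 143628 ≥ 253876 is false
  photo evidence submitted: no → false
  claims in prior 3 years ≥ 3: 7 ≥ 3 is true
  peril = wind: wind == wind is true
  relevant rider attached: no → false
  policy age ≥ 118 months: 42 ≥ 118 is false
  NOT incident in covered region: yes → false
  police report filed: no → false
  premiums current: no → false
  fraud score < 97: 66 < 97 is true
  fraud score ≥ 32: 66 ≥ 32 is true
  incident in covered region: yes → true
  deductible ≥ 3462 USD: 6419 ≥ 3462 is true
  policy age ≤ 245 months: 42 ≤ 245 is true
  policy age < 23 months: 42 < 23 is false
  policy age ≤ 77 months: 42 ≤ 77 is true
Combine:
[1.2] NOT true = false
[1] true OR false = true
[2.2] NOT false = true
[2] false OR true = true
[3.1] NOT false = true
[3] true OR true = true
[4.1] NOT true = false
[4] false OR false OR false = false
[5.2] NOT false = true
[5] false OR true = true
[6] false OR true OR true = true
[7.2] NOT true = false
[7.3] NOT true = false
[7] true OR false OR false = true
[8.2] NOT false = true
[8.3] NOT true = false
[8] false OR true OR false = true
[root] true AND true AND true AND false AND true AND true AND true AND true = false
Overall: false → denied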